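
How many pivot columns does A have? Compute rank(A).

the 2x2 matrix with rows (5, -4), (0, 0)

rank(A) = 1

Row reduction:
Row echelon form:
[ 5  -4 ]
[ 0   0 ]
Nonzero rows / pivot columns: 1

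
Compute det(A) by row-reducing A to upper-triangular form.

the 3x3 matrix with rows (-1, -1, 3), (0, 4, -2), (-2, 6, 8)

Forward elimination:
R3 <- R3 - (2)*R1:  [ 0  8  2 ]
R3 <- R3 - (2)*R2:  [ 0  0  6 ]
Upper-triangular form:
[ -1  -1   3 ]
[  0   4  -2 ]
[  0   0   6 ]
det(A) = (-1)^0 * (-1) * (4) * (6) = -24  (0 row swaps -> sign +1)

det(A) = -24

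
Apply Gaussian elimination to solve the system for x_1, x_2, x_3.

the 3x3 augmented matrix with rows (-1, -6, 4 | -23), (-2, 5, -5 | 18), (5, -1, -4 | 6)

Forward elimination on [A|b]:
R2 <- R2 - (2)*R1:  [   0   17  -13   64 ]
R3 <- R3 - (-5)*R1:  [    0   -31    16  -109 ]
R3 <- R3 - (-31/17)*R2:  [       0        0  -131/17   131/17 ]
Row echelon form:
[ -1  -6        4  |     -23 ]
[  0  17      -13  |      64 ]
[  0   0  -131/17  |  131/17 ]
Back-substitution:
x_3 = (131/17) / (-131/17) = -1
x_2 = (64 - (-13)*(-1)) / 17 = 3
x_1 = (-23 - (-6)*(3) - (4)*(-1)) / -1 = 1

(1, 3, -1)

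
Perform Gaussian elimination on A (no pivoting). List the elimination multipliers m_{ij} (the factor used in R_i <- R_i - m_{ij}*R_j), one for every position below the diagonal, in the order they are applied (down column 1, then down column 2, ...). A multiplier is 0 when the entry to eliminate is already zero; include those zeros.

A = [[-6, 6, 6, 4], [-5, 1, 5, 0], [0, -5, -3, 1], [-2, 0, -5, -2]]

multipliers: 5/6, 0, 1/3, 5/4, 1/2, 7/3

Forward elimination:
R2 <- R2 - (5/6)*R1:  [     0     -4      0  -10/3 ]
R3: entry in column 1 is already 0 -> m_{31} = 0 (no row operation needed)
R4 <- R4 - (1/3)*R1:  [     0     -2     -7  -10/3 ]
R3 <- R3 - (5/4)*R2:  [    0     0    -3  31/6 ]
R4 <- R4 - (1/2)*R2:  [    0     0    -7  -5/3 ]
R4 <- R4 - (7/3)*R3:  [       0        0        0  -247/18 ]
Multipliers (in order of application): m_{21} = 5/6, m_{31} = 0, m_{41} = 1/3, m_{32} = 5/4, m_{42} = 1/2, m_{43} = 7/3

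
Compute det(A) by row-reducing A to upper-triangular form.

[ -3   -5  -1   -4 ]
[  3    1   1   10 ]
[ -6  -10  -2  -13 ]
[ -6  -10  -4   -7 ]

det(A) = -120

Forward elimination:
R2 <- R2 - (-1)*R1:  [  0  -4   0   6 ]
R3 <- R3 - (2)*R1:  [  0   0   0  -5 ]
R4 <- R4 - (2)*R1:  [  0   0  -2   1 ]
R3 <-> R4   (pivot in column 3 was zero)
[ -3  -5  -1  -4 ]
[  0  -4   0   6 ]
[  0   0  -2   1 ]
[  0   0   0  -5 ]
Upper-triangular form:
[ -3  -5  -1  -4 ]
[  0  -4   0   6 ]
[  0   0  -2   1 ]
[  0   0   0  -5 ]
det(A) = (-1)^1 * (-3) * (-4) * (-2) * (-5) = -120  (1 row swap -> sign -1)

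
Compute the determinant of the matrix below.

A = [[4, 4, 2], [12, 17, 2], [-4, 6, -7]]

det(A) = 60

Forward elimination:
R2 <- R2 - (3)*R1:  [  0   5  -4 ]
R3 <- R3 - (-1)*R1:  [  0  10  -5 ]
R3 <- R3 - (2)*R2:  [ 0  0  3 ]
Upper-triangular form:
[ 4  4   2 ]
[ 0  5  -4 ]
[ 0  0   3 ]
det(A) = (-1)^0 * (4) * (5) * (3) = 60  (0 row swaps -> sign +1)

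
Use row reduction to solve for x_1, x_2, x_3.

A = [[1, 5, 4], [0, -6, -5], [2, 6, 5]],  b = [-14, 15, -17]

Forward elimination on [A|b]:
R3 <- R3 - (2)*R1:  [  0  -4  -3  11 ]
R3 <- R3 - (2/3)*R2:  [   0    0  1/3    1 ]
Row echelon form:
[ 1   5    4  |  -14 ]
[ 0  -6   -5  |   15 ]
[ 0   0  1/3  |    1 ]
Back-substitution:
x_3 = (1) / (1/3) = 3
x_2 = (15 - (-5)*(3)) / -6 = -5
x_1 = (-14 - (5)*(-5) - (4)*(3)) / 1 = -1

(-1, -5, 3)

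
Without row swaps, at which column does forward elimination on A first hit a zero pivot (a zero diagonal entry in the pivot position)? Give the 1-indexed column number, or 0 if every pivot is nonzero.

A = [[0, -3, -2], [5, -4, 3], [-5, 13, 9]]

first zero-pivot column = 1

Naive forward elimination:
Pivot entry (1,1) is zero but row 2 has 5 in column 1 -> naive elimination stops; a row interchange (e.g. R1 <-> R2) would be required here.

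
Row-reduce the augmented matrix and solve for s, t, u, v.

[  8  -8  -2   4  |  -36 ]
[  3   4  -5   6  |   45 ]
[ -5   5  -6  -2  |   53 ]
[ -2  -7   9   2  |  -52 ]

(-3, 4, -4, 3)

Forward elimination on [A|b]:
R2 <- R2 - (3/8)*R1:  [     0      7  -17/4    9/2  117/2 ]
R3 <- R3 - (-5/8)*R1:  [     0      0  -29/4    1/2   61/2 ]
R4 <- R4 - (-1/4)*R1:  [    0    -9  17/2     3   -61 ]
R4 <- R4 - (-9/7)*R2:  [      0       0   85/28  123/14  199/14 ]
R4 <- R4 - (-85/203)*R3:  [        0         0         0  1826/203  5478/203 ]
Row echelon form:
[ 8  -8     -2         4  |       -36 ]
[ 0   7  -17/4       9/2  |     117/2 ]
[ 0   0  -29/4       1/2  |      61/2 ]
[ 0   0      0  1826/203  |  5478/203 ]
Back-substitution:
v = (5478/203) / (1826/203) = 3
u = (61/2 - (1/2)*(3)) / (-29/4) = -4
t = (117/2 - (-17/4)*(-4) - (9/2)*(3)) / 7 = 4
s = (-36 - (-8)*(4) - (-2)*(-4) - (4)*(3)) / 8 = -3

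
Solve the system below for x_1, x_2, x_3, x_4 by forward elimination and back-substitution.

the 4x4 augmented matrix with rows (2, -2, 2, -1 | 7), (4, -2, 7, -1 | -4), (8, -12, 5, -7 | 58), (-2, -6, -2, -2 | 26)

Forward elimination on [A|b]:
R2 <- R2 - (2)*R1:  [   0    2    3    1  -18 ]
R3 <- R3 - (4)*R1:  [  0  -4  -3  -3  30 ]
R4 <- R4 - (-1)*R1:  [  0  -8   0  -3  33 ]
R3 <- R3 - (-2)*R2:  [  0   0   3  -1  -6 ]
R4 <- R4 - (-4)*R2:  [   0    0   12    1  -39 ]
R4 <- R4 - (4)*R3:  [   0    0    0    5  -15 ]
Row echelon form:
[ 2  -2  2  -1  |    7 ]
[ 0   2  3   1  |  -18 ]
[ 0   0  3  -1  |   -6 ]
[ 0   0  0   5  |  -15 ]
Back-substitution:
x_4 = (-15) / 5 = -3
x_3 = (-6 - (-1)*(-3)) / 3 = -3
x_2 = (-18 - (3)*(-3) - (1)*(-3)) / 2 = -3
x_1 = (7 - (-2)*(-3) - (2)*(-3) - (-1)*(-3)) / 2 = 2

(2, -3, -3, -3)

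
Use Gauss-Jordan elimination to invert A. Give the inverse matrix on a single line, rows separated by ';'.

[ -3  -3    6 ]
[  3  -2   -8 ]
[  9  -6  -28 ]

Gauss-Jordan on [A | I]:
R1 <- (1/-3)*R1:  [    1     1    -2  |  -1/3     0     0 ]
R2 <- R2 - (3)*R1:  [  0  -5  -2  |   1   1   0 ]
R3 <- R3 - (9)*R1:  [   0  -15  -10  |    3    0    1 ]
R2 <- (1/-5)*R2:  [    0     1   2/5  |  -1/5  -1/5     0 ]
R1 <- R1 - (1)*R2:  [     1      0  -12/5  |  -2/15    1/5      0 ]
R3 <- R3 - (-15)*R2:  [  0   0  -4  |   0  -3   1 ]
R3 <- (1/-4)*R3:  [    0     0     1  |     0   3/4  -1/4 ]
R1 <- R1 - (-12/5)*R3:  [     1      0      0  |  -2/15      2   -3/5 ]
R2 <- R2 - (2/5)*R3:  [    0     1     0  |  -1/5  -1/2  1/10 ]
Right block of [I | A^{-1}] is the inverse:
[ -2/15     2  -3/5 ]
[  -1/5  -1/2  1/10 ]
[     0   3/4  -1/4 ]

inverse = [-2/15 2 -3/5; -1/5 -1/2 1/10; 0 3/4 -1/4]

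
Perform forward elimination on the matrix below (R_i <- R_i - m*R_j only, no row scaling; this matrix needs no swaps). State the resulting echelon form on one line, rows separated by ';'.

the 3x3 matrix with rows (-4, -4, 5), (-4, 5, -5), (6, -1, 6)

Forward elimination:
R2 <- R2 - (1)*R1:  [   0    9  -10 ]
R3 <- R3 - (-3/2)*R1:  [    0    -7  27/2 ]
R3 <- R3 - (-7/9)*R2:  [      0       0  103/18 ]
Row echelon form:
[ -4  -4       5 ]
[  0   9     -10 ]
[  0   0  103/18 ]

REF = [-4 -4 5; 0 9 -10; 0 0 103/18]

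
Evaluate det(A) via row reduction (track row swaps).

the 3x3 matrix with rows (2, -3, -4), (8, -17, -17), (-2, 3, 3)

Forward elimination:
R2 <- R2 - (4)*R1:  [  0  -5  -1 ]
R3 <- R3 - (-1)*R1:  [  0   0  -1 ]
Upper-triangular form:
[ 2  -3  -4 ]
[ 0  -5  -1 ]
[ 0   0  -1 ]
det(A) = (-1)^0 * (2) * (-5) * (-1) = 10  (0 row swaps -> sign +1)

det(A) = 10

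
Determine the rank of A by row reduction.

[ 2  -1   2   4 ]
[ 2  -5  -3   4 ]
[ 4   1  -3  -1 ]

Row reduction:
R2 <- R2 - (1)*R1:  [  0  -4  -5   0 ]
R3 <- R3 - (2)*R1:  [  0   3  -7  -9 ]
R3 <- R3 - (-3/4)*R2:  [     0      0  -43/4     -9 ]
Row echelon form:
[ 2  -1      2   4 ]
[ 0  -4     -5   0 ]
[ 0   0  -43/4  -9 ]
Nonzero rows / pivot columns: 3

rank(A) = 3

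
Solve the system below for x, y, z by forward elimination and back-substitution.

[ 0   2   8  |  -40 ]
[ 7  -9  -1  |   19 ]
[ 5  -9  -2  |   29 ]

Forward elimination on [A|b]:
R1 <-> R2   (pivot in column 1 was zero)
[ 7  -9  -1   19 ]
[ 0   2   8  -40 ]
[ 5  -9  -2   29 ]
R3 <- R3 - (5/7)*R1:  [     0  -18/7   -9/7  108/7 ]
R3 <- R3 - (-9/7)*R2:  [   0    0    9  -36 ]
Row echelon form:
[ 7  -9  -1  |   19 ]
[ 0   2   8  |  -40 ]
[ 0   0   9  |  -36 ]
Back-substitution:
z = (-36) / 9 = -4
y = (-40 - (8)*(-4)) / 2 = -4
x = (19 - (-9)*(-4) - (-1)*(-4)) / 7 = -3

(-3, -4, -4)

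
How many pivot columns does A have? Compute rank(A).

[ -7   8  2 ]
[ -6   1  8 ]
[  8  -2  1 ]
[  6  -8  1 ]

Row reduction:
R2 <- R2 - (6/7)*R1:  [     0  -41/7   44/7 ]
R3 <- R3 - (-8/7)*R1:  [    0  50/7  23/7 ]
R4 <- R4 - (-6/7)*R1:  [    0  -8/7  19/7 ]
R3 <- R3 - (-50/41)*R2:  [      0       0  449/41 ]
R4 <- R4 - (8/41)*R2:  [     0      0  61/41 ]
R4 <- R4 - (61/449)*R3:  [ 0  0  0 ]
Row echelon form:
[ -7      8       2 ]
[  0  -41/7    44/7 ]
[  0      0  449/41 ]
[  0      0       0 ]
Nonzero rows / pivot columns: 3

rank(A) = 3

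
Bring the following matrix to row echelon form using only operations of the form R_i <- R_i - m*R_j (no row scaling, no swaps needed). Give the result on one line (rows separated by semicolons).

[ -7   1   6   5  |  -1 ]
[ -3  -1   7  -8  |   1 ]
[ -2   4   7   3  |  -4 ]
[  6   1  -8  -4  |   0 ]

Forward elimination:
R2 <- R2 - (3/7)*R1:  [     0  -10/7   31/7  -71/7   10/7 ]
R3 <- R3 - (2/7)*R1:  [     0   26/7   37/7   11/7  -26/7 ]
R4 <- R4 - (-6/7)*R1:  [     0   13/7  -20/7    2/7   -6/7 ]
R3 <- R3 - (-13/5)*R2:  [      0       0    84/5  -124/5       0 ]
R4 <- R4 - (-13/10)*R2:  [       0        0    29/10  -129/10        1 ]
R4 <- R4 - (29/168)*R3:  [       0        0        0  -181/21        1 ]
Row echelon form:
[ -7      1     6        5  |    -1 ]
[  0  -10/7  31/7    -71/7  |  10/7 ]
[  0      0  84/5   -124/5  |     0 ]
[  0      0     0  -181/21  |     1 ]

REF = [-7 1 6 5 -1; 0 -10/7 31/7 -71/7 10/7; 0 0 84/5 -124/5 0; 0 0 0 -181/21 1]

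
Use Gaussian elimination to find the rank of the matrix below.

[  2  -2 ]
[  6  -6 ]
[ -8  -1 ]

rank(A) = 2

Row reduction:
R2 <- R2 - (3)*R1:  [ 0  0 ]
R3 <- R3 - (-4)*R1:  [  0  -9 ]
R2 <-> R3   (pivot in column 2 was zero)
[ 2  -2 ]
[ 0  -9 ]
[ 0   0 ]
Row echelon form:
[ 2  -2 ]
[ 0  -9 ]
[ 0   0 ]
Nonzero rows / pivot columns: 2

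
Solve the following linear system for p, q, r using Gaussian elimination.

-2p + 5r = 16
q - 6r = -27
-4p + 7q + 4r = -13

(2, -3, 4)

Forward elimination on [A|b]:
R3 <- R3 - (2)*R1:  [   0    7   -6  -45 ]
R3 <- R3 - (7)*R2:  [   0    0   36  144 ]
Row echelon form:
[ -2  0   5  |   16 ]
[  0  1  -6  |  -27 ]
[  0  0  36  |  144 ]
Back-substitution:
r = (144) / 36 = 4
q = (-27 - (-6)*(4)) / 1 = -3
p = (16 - (5)*(4)) / -2 = 2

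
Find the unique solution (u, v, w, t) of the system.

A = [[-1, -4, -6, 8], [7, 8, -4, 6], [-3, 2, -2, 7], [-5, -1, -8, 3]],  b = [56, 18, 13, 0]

(4, -5, 0, 5)

Forward elimination on [A|b]:
R2 <- R2 - (-7)*R1:  [   0  -20  -46   62  410 ]
R3 <- R3 - (3)*R1:  [    0    14    16   -17  -155 ]
R4 <- R4 - (5)*R1:  [    0    19    22   -37  -280 ]
R3 <- R3 - (-7/10)*R2:  [     0      0  -81/5  132/5    132 ]
R4 <- R4 - (-19/20)*R2:  [       0        0  -217/10   219/10    219/2 ]
R4 <- R4 - (217/162)*R3:  [        0         0         0   -727/54  -3635/54 ]
Row echelon form:
[ -1   -4     -6        8  |        56 ]
[  0  -20    -46       62  |       410 ]
[  0    0  -81/5    132/5  |       132 ]
[  0    0      0  -727/54  |  -3635/54 ]
Back-substitution:
t = (-3635/54) / (-727/54) = 5
w = (132 - (132/5)*(5)) / (-81/5) = 0
v = (410 - (-46)*(0) - (62)*(5)) / -20 = -5
u = (56 - (-4)*(-5) - (-6)*(0) - (8)*(5)) / -1 = 4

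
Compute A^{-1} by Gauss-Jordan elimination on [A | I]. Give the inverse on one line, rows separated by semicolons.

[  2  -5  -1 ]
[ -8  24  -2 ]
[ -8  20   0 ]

Gauss-Jordan on [A | I]:
R1 <- (1/2)*R1:  [    1  -5/2  -1/2  |   1/2     0     0 ]
R2 <- R2 - (-8)*R1:  [  0   4  -6  |   4   1   0 ]
R3 <- R3 - (-8)*R1:  [  0   0  -4  |   4   0   1 ]
R2 <- (1/4)*R2:  [    0     1  -3/2  |     1   1/4     0 ]
R1 <- R1 - (-5/2)*R2:  [     1      0  -17/4  |      3    5/8      0 ]
R3 <- (1/-4)*R3:  [    0     0     1  |    -1     0  -1/4 ]
R1 <- R1 - (-17/4)*R3:  [      1       0       0  |    -5/4     5/8  -17/16 ]
R2 <- R2 - (-3/2)*R3:  [    0     1     0  |  -1/2   1/4  -3/8 ]
Right block of [I | A^{-1}] is the inverse:
[ -5/4  5/8  -17/16 ]
[ -1/2  1/4    -3/8 ]
[   -1    0    -1/4 ]

inverse = [-5/4 5/8 -17/16; -1/2 1/4 -3/8; -1 0 -1/4]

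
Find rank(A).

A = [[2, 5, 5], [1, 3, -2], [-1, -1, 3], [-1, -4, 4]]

rank(A) = 3

Row reduction:
R2 <- R2 - (1/2)*R1:  [    0   1/2  -9/2 ]
R3 <- R3 - (-1/2)*R1:  [    0   3/2  11/2 ]
R4 <- R4 - (-1/2)*R1:  [    0  -3/2  13/2 ]
R3 <- R3 - (3)*R2:  [  0   0  19 ]
R4 <- R4 - (-3)*R2:  [  0   0  -7 ]
R4 <- R4 - (-7/19)*R3:  [ 0  0  0 ]
Row echelon form:
[ 2    5     5 ]
[ 0  1/2  -9/2 ]
[ 0    0    19 ]
[ 0    0     0 ]
Nonzero rows / pivot columns: 3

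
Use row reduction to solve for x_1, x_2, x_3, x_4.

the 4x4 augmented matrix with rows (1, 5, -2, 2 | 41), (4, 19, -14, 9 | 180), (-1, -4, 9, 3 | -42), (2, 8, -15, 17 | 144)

(4, 5, -3, 3)

Forward elimination on [A|b]:
R2 <- R2 - (4)*R1:  [  0  -1  -6   1  16 ]
R3 <- R3 - (-1)*R1:  [  0   1   7   5  -1 ]
R4 <- R4 - (2)*R1:  [   0   -2  -11   13   62 ]
R3 <- R3 - (-1)*R2:  [  0   0   1   6  15 ]
R4 <- R4 - (2)*R2:  [  0   0   1  11  30 ]
R4 <- R4 - (1)*R3:  [  0   0   0   5  15 ]
Row echelon form:
[ 1   5  -2  2  |  41 ]
[ 0  -1  -6  1  |  16 ]
[ 0   0   1  6  |  15 ]
[ 0   0   0  5  |  15 ]
Back-substitution:
x_4 = (15) / 5 = 3
x_3 = (15 - (6)*(3)) / 1 = -3
x_2 = (16 - (-6)*(-3) - (1)*(3)) / -1 = 5
x_1 = (41 - (5)*(5) - (-2)*(-3) - (2)*(3)) / 1 = 4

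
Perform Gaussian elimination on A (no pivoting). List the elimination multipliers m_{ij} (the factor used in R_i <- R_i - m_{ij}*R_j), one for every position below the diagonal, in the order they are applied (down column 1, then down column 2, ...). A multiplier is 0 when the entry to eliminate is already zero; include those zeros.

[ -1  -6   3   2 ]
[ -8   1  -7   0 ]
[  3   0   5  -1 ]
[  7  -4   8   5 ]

Forward elimination:
R2 <- R2 - (8)*R1:  [   0   49  -31  -16 ]
R3 <- R3 - (-3)*R1:  [   0  -18   14    5 ]
R4 <- R4 - (-7)*R1:  [   0  -46   29   19 ]
R3 <- R3 - (-18/49)*R2:  [      0       0  128/49  -43/49 ]
R4 <- R4 - (-46/49)*R2:  [      0       0   -5/49  195/49 ]
R4 <- R4 - (-5/128)*R3:  [       0        0        0  505/128 ]
Multipliers (in order of application): m_{21} = 8, m_{31} = -3, m_{41} = -7, m_{32} = -18/49, m_{42} = -46/49, m_{43} = -5/128

multipliers: 8, -3, -7, -18/49, -46/49, -5/128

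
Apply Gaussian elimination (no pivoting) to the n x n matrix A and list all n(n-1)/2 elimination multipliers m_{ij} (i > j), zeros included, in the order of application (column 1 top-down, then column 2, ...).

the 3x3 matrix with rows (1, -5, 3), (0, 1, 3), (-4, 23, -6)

Forward elimination:
R2: entry in column 1 is already 0 -> m_{21} = 0 (no row operation needed)
R3 <- R3 - (-4)*R1:  [ 0  3  6 ]
R3 <- R3 - (3)*R2:  [  0   0  -3 ]
Multipliers (in order of application): m_{21} = 0, m_{31} = -4, m_{32} = 3

multipliers: 0, -4, 3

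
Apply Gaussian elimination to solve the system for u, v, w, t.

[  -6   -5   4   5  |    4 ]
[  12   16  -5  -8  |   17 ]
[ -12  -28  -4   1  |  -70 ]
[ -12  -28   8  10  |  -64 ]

Forward elimination on [A|b]:
R2 <- R2 - (-2)*R1:  [  0   6   3   2  25 ]
R3 <- R3 - (2)*R1:  [   0  -18  -12   -9  -78 ]
R4 <- R4 - (2)*R1:  [   0  -18    0    0  -72 ]
R3 <- R3 - (-3)*R2:  [  0   0  -3  -3  -3 ]
R4 <- R4 - (-3)*R2:  [ 0  0  9  6  3 ]
R4 <- R4 - (-3)*R3:  [  0   0   0  -3  -6 ]
Row echelon form:
[ -6  -5   4   5  |   4 ]
[  0   6   3   2  |  25 ]
[  0   0  -3  -3  |  -3 ]
[  0   0   0  -3  |  -6 ]
Back-substitution:
t = (-6) / -3 = 2
w = (-3 - (-3)*(2)) / -3 = -1
v = (25 - (3)*(-1) - (2)*(2)) / 6 = 4
u = (4 - (-5)*(4) - (4)*(-1) - (5)*(2)) / -6 = -3

(-3, 4, -1, 2)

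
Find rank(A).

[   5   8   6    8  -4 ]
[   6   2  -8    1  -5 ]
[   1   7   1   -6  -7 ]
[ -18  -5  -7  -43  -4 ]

Row reduction:
R2 <- R2 - (6/5)*R1:  [     0  -38/5  -76/5  -43/5   -1/5 ]
R3 <- R3 - (1/5)*R1:  [     0   27/5   -1/5  -38/5  -31/5 ]
R4 <- R4 - (-18/5)*R1:  [     0  119/5   73/5  -71/5  -92/5 ]
R3 <- R3 - (-27/38)*R2:  [       0        0      -11  -521/38  -241/38 ]
R4 <- R4 - (-119/38)*R2:  [        0         0       -33  -1563/38   -723/38 ]
R4 <- R4 - (3)*R3:  [ 0  0  0  0  0 ]
Row echelon form:
[ 5      8      6        8       -4 ]
[ 0  -38/5  -76/5    -43/5     -1/5 ]
[ 0      0    -11  -521/38  -241/38 ]
[ 0      0      0        0        0 ]
Nonzero rows / pivot columns: 3

rank(A) = 3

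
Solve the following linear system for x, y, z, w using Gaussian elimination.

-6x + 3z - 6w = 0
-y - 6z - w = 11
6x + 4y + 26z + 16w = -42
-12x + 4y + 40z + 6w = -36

Forward elimination on [A|b]:
R3 <- R3 - (-1)*R1:  [   0    4   29   10  -42 ]
R4 <- R4 - (2)*R1:  [   0    4   34   18  -36 ]
R3 <- R3 - (-4)*R2:  [ 0  0  5  6  2 ]
R4 <- R4 - (-4)*R2:  [  0   0  10  14   8 ]
R4 <- R4 - (2)*R3:  [ 0  0  0  2  4 ]
Row echelon form:
[ -6   0   3  -6  |   0 ]
[  0  -1  -6  -1  |  11 ]
[  0   0   5   6  |   2 ]
[  0   0   0   2  |   4 ]
Back-substitution:
w = (4) / 2 = 2
z = (2 - (6)*(2)) / 5 = -2
y = (11 - (-6)*(-2) - (-1)*(2)) / -1 = -1
x = (0 - (3)*(-2) - (-6)*(2)) / -6 = -3

(-3, -1, -2, 2)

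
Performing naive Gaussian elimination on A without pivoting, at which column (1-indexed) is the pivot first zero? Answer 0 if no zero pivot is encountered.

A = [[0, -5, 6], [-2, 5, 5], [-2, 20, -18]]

Naive forward elimination:
Pivot entry (1,1) is zero but row 2 has -2 in column 1 -> naive elimination stops; a row interchange (e.g. R1 <-> R2) would be required here.

first zero-pivot column = 1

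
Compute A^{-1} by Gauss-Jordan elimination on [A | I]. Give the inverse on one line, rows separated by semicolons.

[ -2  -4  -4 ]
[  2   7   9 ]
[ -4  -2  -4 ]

Gauss-Jordan on [A | I]:
R1 <- (1/-2)*R1:  [    1     2     2  |  -1/2     0     0 ]
R2 <- R2 - (2)*R1:  [ 0  3  5  |  1  1  0 ]
R3 <- R3 - (-4)*R1:  [  0   6   4  |  -2   0   1 ]
R2 <- (1/3)*R2:  [   0    1  5/3  |  1/3  1/3    0 ]
R1 <- R1 - (2)*R2:  [    1     0  -4/3  |  -7/6  -2/3     0 ]
R3 <- R3 - (6)*R2:  [  0   0  -6  |  -4  -2   1 ]
R3 <- (1/-6)*R3:  [    0     0     1  |   2/3   1/3  -1/6 ]
R1 <- R1 - (-4/3)*R3:  [     1      0      0  |  -5/18   -2/9   -2/9 ]
R2 <- R2 - (5/3)*R3:  [    0     1     0  |  -7/9  -2/9  5/18 ]
Right block of [I | A^{-1}] is the inverse:
[ -5/18  -2/9  -2/9 ]
[  -7/9  -2/9  5/18 ]
[   2/3   1/3  -1/6 ]

inverse = [-5/18 -2/9 -2/9; -7/9 -2/9 5/18; 2/3 1/3 -1/6]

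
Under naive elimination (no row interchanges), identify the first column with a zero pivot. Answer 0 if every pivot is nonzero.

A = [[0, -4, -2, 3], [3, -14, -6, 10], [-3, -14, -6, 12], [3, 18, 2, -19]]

first zero-pivot column = 1

Naive forward elimination:
Pivot entry (1,1) is zero but row 2 has 3 in column 1 -> naive elimination stops; a row interchange (e.g. R1 <-> R2) would be required here.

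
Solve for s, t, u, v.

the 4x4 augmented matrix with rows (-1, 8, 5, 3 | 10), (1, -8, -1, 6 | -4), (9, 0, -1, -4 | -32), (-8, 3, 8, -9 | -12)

(-3, 2, -3, 2)

Forward elimination on [A|b]:
R2 <- R2 - (-1)*R1:  [ 0  0  4  9  6 ]
R3 <- R3 - (-9)*R1:  [  0  72  44  23  58 ]
R4 <- R4 - (8)*R1:  [   0  -61  -32  -33  -92 ]
R2 <-> R3   (pivot in column 2 was zero)
[ -1    8    5    3   10 ]
[  0   72   44   23   58 ]
[  0    0    4    9    6 ]
[  0  -61  -32  -33  -92 ]
R4 <- R4 - (-61/72)*R2:  [        0         0     95/18   -973/72  -1543/36 ]
R4 <- R4 - (95/72)*R3:  [       0        0        0  -457/18   -457/9 ]
Row echelon form:
[ -1   8   5        3  |      10 ]
[  0  72  44       23  |      58 ]
[  0   0   4        9  |       6 ]
[  0   0   0  -457/18  |  -457/9 ]
Back-substitution:
v = (-457/9) / (-457/18) = 2
u = (6 - (9)*(2)) / 4 = -3
t = (58 - (44)*(-3) - (23)*(2)) / 72 = 2
s = (10 - (8)*(2) - (5)*(-3) - (3)*(2)) / -1 = -3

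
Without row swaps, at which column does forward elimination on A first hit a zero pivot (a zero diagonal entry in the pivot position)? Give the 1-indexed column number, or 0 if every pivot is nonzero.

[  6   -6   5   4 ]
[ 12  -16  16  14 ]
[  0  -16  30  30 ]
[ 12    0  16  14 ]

Naive forward elimination:
R2 <- R2 - (2)*R1:  [  0  -4   6   6 ]
R4 <- R4 - (2)*R1:  [  0  12   6   6 ]
R3 <- R3 - (4)*R2:  [ 0  0  6  6 ]
R4 <- R4 - (-3)*R2:  [  0   0  24  24 ]
R4 <- R4 - (4)*R3:  [ 0  0  0  0 ]
Matrix at this point:
[ 6  -6  5  4 ]
[ 0  -4  6  6 ]
[ 0   0  6  6 ]
[ 0   0  0  0 ]
Pivot entry (4,4) in the last row is zero and there are no rows below to swap with -> zero pivot in column 4 (A is singular).

first zero-pivot column = 4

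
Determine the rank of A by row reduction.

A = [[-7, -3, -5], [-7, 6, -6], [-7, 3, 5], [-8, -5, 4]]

rank(A) = 3

Row reduction:
R2 <- R2 - (1)*R1:  [  0   9  -1 ]
R3 <- R3 - (1)*R1:  [  0   6  10 ]
R4 <- R4 - (8/7)*R1:  [     0  -11/7   68/7 ]
R3 <- R3 - (2/3)*R2:  [    0     0  32/3 ]
R4 <- R4 - (-11/63)*R2:  [      0       0  601/63 ]
R4 <- R4 - (601/672)*R3:  [ 0  0  0 ]
Row echelon form:
[ -7  -3    -5 ]
[  0   9    -1 ]
[  0   0  32/3 ]
[  0   0     0 ]
Nonzero rows / pivot columns: 3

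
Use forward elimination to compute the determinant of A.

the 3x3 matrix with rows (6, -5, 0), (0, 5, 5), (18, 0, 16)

Forward elimination:
R3 <- R3 - (3)*R1:  [  0  15  16 ]
R3 <- R3 - (3)*R2:  [ 0  0  1 ]
Upper-triangular form:
[ 6  -5  0 ]
[ 0   5  5 ]
[ 0   0  1 ]
det(A) = (-1)^0 * (6) * (5) * (1) = 30  (0 row swaps -> sign +1)

det(A) = 30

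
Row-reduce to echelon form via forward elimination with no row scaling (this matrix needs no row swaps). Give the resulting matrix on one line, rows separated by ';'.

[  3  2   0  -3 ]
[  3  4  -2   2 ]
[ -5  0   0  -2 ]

Forward elimination:
R2 <- R2 - (1)*R1:  [  0   2  -2   5 ]
R3 <- R3 - (-5/3)*R1:  [    0  10/3     0    -7 ]
R3 <- R3 - (5/3)*R2:  [     0      0   10/3  -46/3 ]
Row echelon form:
[ 3  2     0     -3 ]
[ 0  2    -2      5 ]
[ 0  0  10/3  -46/3 ]

REF = [3 2 0 -3; 0 2 -2 5; 0 0 10/3 -46/3]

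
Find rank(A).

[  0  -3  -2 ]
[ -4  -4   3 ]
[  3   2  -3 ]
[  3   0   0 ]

Row reduction:
R1 <-> R2   (pivot in column 1 was zero)
[ -4  -4   3 ]
[  0  -3  -2 ]
[  3   2  -3 ]
[  3   0   0 ]
R3 <- R3 - (-3/4)*R1:  [    0    -1  -3/4 ]
R4 <- R4 - (-3/4)*R1:  [   0   -3  9/4 ]
R3 <- R3 - (1/3)*R2:  [     0      0  -1/12 ]
R4 <- R4 - (1)*R2:  [    0     0  17/4 ]
R4 <- R4 - (-51)*R3:  [ 0  0  0 ]
Row echelon form:
[ -4  -4      3 ]
[  0  -3     -2 ]
[  0   0  -1/12 ]
[  0   0      0 ]
Nonzero rows / pivot columns: 3

rank(A) = 3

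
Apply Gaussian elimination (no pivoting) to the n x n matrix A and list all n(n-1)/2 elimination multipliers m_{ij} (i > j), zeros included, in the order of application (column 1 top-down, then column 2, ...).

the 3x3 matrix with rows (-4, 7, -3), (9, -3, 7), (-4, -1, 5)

multipliers: -9/4, 1, -32/51

Forward elimination:
R2 <- R2 - (-9/4)*R1:  [    0  51/4   1/4 ]
R3 <- R3 - (1)*R1:  [  0  -8   8 ]
R3 <- R3 - (-32/51)*R2:  [      0       0  416/51 ]
Multipliers (in order of application): m_{21} = -9/4, m_{31} = 1, m_{32} = -32/51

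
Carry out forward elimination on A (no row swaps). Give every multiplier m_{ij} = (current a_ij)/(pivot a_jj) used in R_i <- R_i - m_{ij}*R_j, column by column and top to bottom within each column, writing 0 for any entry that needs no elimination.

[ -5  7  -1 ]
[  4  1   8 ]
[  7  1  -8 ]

multipliers: -4/5, -7/5, 18/11

Forward elimination:
R2 <- R2 - (-4/5)*R1:  [    0  33/5  36/5 ]
R3 <- R3 - (-7/5)*R1:  [     0   54/5  -47/5 ]
R3 <- R3 - (18/11)*R2:  [       0        0  -233/11 ]
Multipliers (in order of application): m_{21} = -4/5, m_{31} = -7/5, m_{32} = 18/11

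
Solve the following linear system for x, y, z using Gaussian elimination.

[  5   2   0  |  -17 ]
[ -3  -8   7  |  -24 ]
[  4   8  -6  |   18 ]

(-5, 4, -1)

Forward elimination on [A|b]:
R2 <- R2 - (-3/5)*R1:  [      0   -34/5       7  -171/5 ]
R3 <- R3 - (4/5)*R1:  [     0   32/5     -6  158/5 ]
R3 <- R3 - (-16/17)*R2:  [      0       0   10/17  -10/17 ]
Row echelon form:
[ 5      2      0  |     -17 ]
[ 0  -34/5      7  |  -171/5 ]
[ 0      0  10/17  |  -10/17 ]
Back-substitution:
z = (-10/17) / (10/17) = -1
y = (-171/5 - (7)*(-1)) / (-34/5) = 4
x = (-17 - (2)*(4)) / 5 = -5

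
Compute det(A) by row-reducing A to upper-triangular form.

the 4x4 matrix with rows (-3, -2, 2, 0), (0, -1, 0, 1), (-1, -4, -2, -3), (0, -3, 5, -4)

det(A) = 151

Forward elimination:
R3 <- R3 - (1/3)*R1:  [     0  -10/3   -8/3     -3 ]
R3 <- R3 - (10/3)*R2:  [     0      0   -8/3  -19/3 ]
R4 <- R4 - (3)*R2:  [  0   0   5  -7 ]
R4 <- R4 - (-15/8)*R3:  [      0       0       0  -151/8 ]
Upper-triangular form:
[ -3  -2     2       0 ]
[  0  -1     0       1 ]
[  0   0  -8/3   -19/3 ]
[  0   0     0  -151/8 ]
det(A) = (-1)^0 * (-3) * (-1) * (-8/3) * (-151/8) = 151  (0 row swaps -> sign +1)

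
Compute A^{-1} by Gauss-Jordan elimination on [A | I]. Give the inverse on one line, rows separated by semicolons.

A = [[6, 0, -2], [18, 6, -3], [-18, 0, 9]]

inverse = [1/2 0 1/9; -1 1/6 -1/6; 1 0 1/3]

Gauss-Jordan on [A | I]:
R1 <- (1/6)*R1:  [    1     0  -1/3  |   1/6     0     0 ]
R2 <- R2 - (18)*R1:  [  0   6   3  |  -3   1   0 ]
R3 <- R3 - (-18)*R1:  [ 0  0  3  |  3  0  1 ]
R2 <- (1/6)*R2:  [    0     1   1/2  |  -1/2   1/6     0 ]
R3 <- (1/3)*R3:  [   0    0    1  |    1    0  1/3 ]
R1 <- R1 - (-1/3)*R3:  [   1    0    0  |  1/2    0  1/9 ]
R2 <- R2 - (1/2)*R3:  [    0     1     0  |    -1   1/6  -1/6 ]
Right block of [I | A^{-1}] is the inverse:
[ 1/2    0   1/9 ]
[  -1  1/6  -1/6 ]
[   1    0   1/3 ]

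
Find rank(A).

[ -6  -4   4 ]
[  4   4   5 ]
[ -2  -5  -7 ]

Row reduction:
R2 <- R2 - (-2/3)*R1:  [    0   4/3  23/3 ]
R3 <- R3 - (1/3)*R1:  [     0  -11/3  -25/3 ]
R3 <- R3 - (-11/4)*R2:  [    0     0  51/4 ]
Row echelon form:
[ -6   -4     4 ]
[  0  4/3  23/3 ]
[  0    0  51/4 ]
Nonzero rows / pivot columns: 3

rank(A) = 3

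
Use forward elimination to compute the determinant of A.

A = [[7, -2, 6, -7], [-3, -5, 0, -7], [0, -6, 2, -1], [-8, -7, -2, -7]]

Forward elimination:
R2 <- R2 - (-3/7)*R1:  [     0  -41/7   18/7    -10 ]
R4 <- R4 - (-8/7)*R1:  [     0  -65/7   34/7    -15 ]
R3 <- R3 - (42/41)*R2:  [      0       0  -26/41  379/41 ]
R4 <- R4 - (65/41)*R2:  [     0      0  32/41  35/41 ]
R4 <- R4 - (-16/13)*R3:  [      0       0       0  159/13 ]
Upper-triangular form:
[ 7     -2       6      -7 ]
[ 0  -41/7    18/7     -10 ]
[ 0      0  -26/41  379/41 ]
[ 0      0       0  159/13 ]
det(A) = (-1)^0 * (7) * (-41/7) * (-26/41) * (159/13) = 318  (0 row swaps -> sign +1)

det(A) = 318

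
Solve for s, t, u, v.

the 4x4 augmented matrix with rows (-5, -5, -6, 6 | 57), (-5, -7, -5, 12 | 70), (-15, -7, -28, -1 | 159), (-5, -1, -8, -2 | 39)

Forward elimination on [A|b]:
R2 <- R2 - (1)*R1:  [  0  -2   1   6  13 ]
R3 <- R3 - (3)*R1:  [   0    8  -10  -19  -12 ]
R4 <- R4 - (1)*R1:  [   0    4   -2   -8  -18 ]
R3 <- R3 - (-4)*R2:  [  0   0  -6   5  40 ]
R4 <- R4 - (-2)*R2:  [ 0  0  0  4  8 ]
Row echelon form:
[ -5  -5  -6  6  |  57 ]
[  0  -2   1  6  |  13 ]
[  0   0  -6  5  |  40 ]
[  0   0   0  4  |   8 ]
Back-substitution:
v = (8) / 4 = 2
u = (40 - (5)*(2)) / -6 = -5
t = (13 - (1)*(-5) - (6)*(2)) / -2 = -3
s = (57 - (-5)*(-3) - (-6)*(-5) - (6)*(2)) / -5 = 0

(0, -3, -5, 2)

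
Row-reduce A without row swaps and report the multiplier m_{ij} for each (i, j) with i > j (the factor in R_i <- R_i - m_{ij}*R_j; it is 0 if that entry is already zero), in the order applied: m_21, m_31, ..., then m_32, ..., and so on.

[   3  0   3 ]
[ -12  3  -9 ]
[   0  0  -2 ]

multipliers: -4, 0, 0

Forward elimination:
R2 <- R2 - (-4)*R1:  [ 0  3  3 ]
R3: entry in column 1 is already 0 -> m_{31} = 0 (no row operation needed)
R3: entry in column 2 is already 0 -> m_{32} = 0 (no row operation needed)
Multipliers (in order of application): m_{21} = -4, m_{31} = 0, m_{32} = 0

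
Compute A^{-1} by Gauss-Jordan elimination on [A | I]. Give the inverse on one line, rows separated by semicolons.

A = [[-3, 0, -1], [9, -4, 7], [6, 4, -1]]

inverse = [-2 -1/3 -1/3; 17/4 3/4 1; 5 1 1]

Gauss-Jordan on [A | I]:
R1 <- (1/-3)*R1:  [    1     0   1/3  |  -1/3     0     0 ]
R2 <- R2 - (9)*R1:  [  0  -4   4  |   3   1   0 ]
R3 <- R3 - (6)*R1:  [  0   4  -3  |   2   0   1 ]
R2 <- (1/-4)*R2:  [    0     1    -1  |  -3/4  -1/4     0 ]
R3 <- R3 - (4)*R2:  [ 0  0  1  |  5  1  1 ]
R1 <- R1 - (1/3)*R3:  [    1     0     0  |    -2  -1/3  -1/3 ]
R2 <- R2 - (-1)*R3:  [    0     1     0  |  17/4   3/4     1 ]
Right block of [I | A^{-1}] is the inverse:
[   -2  -1/3  -1/3 ]
[ 17/4   3/4     1 ]
[    5     1     1 ]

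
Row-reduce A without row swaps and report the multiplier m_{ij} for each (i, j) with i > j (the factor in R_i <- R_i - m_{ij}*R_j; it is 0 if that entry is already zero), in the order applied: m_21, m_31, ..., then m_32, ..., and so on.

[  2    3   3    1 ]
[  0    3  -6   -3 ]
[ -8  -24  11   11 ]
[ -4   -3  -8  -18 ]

Forward elimination:
R2: entry in column 1 is already 0 -> m_{21} = 0 (no row operation needed)
R3 <- R3 - (-4)*R1:  [   0  -12   23   15 ]
R4 <- R4 - (-2)*R1:  [   0    3   -2  -16 ]
R3 <- R3 - (-4)*R2:  [  0   0  -1   3 ]
R4 <- R4 - (1)*R2:  [   0    0    4  -13 ]
R4 <- R4 - (-4)*R3:  [  0   0   0  -1 ]
Multipliers (in order of application): m_{21} = 0, m_{31} = -4, m_{41} = -2, m_{32} = -4, m_{42} = 1, m_{43} = -4

multipliers: 0, -4, -2, -4, 1, -4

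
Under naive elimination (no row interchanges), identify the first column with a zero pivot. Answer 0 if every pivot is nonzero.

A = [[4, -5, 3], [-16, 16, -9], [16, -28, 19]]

Naive forward elimination:
R2 <- R2 - (-4)*R1:  [  0  -4   3 ]
R3 <- R3 - (4)*R1:  [  0  -8   7 ]
R3 <- R3 - (2)*R2:  [ 0  0  1 ]
All pivots nonzero; naive elimination completes without hitting a zero pivot.

first zero-pivot column = 0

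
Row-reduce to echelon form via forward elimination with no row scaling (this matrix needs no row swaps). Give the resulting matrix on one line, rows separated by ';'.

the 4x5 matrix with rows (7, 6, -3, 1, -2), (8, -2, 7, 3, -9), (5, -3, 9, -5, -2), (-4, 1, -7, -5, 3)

REF = [7 6 -3 1 -2; 0 -62/7 73/7 13/7 -47/7; 0 0 159/62 -449/62 307/62; 0 0 0 -2128/159 836/159]

Forward elimination:
R2 <- R2 - (8/7)*R1:  [     0  -62/7   73/7   13/7  -47/7 ]
R3 <- R3 - (5/7)*R1:  [     0  -51/7   78/7  -40/7   -4/7 ]
R4 <- R4 - (-4/7)*R1:  [     0   31/7  -61/7  -31/7   13/7 ]
R3 <- R3 - (51/62)*R2:  [       0        0   159/62  -449/62   307/62 ]
R4 <- R4 - (-1/2)*R2:  [    0     0  -7/2  -7/2  -3/2 ]
R4 <- R4 - (-217/159)*R3:  [         0          0          0  -2128/159    836/159 ]
Row echelon form:
[ 7      6      -3          1       -2 ]
[ 0  -62/7    73/7       13/7    -47/7 ]
[ 0      0  159/62    -449/62   307/62 ]
[ 0      0       0  -2128/159  836/159 ]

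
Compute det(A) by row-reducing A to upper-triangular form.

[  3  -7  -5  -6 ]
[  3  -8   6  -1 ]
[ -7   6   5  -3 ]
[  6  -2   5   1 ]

det(A) = -3929

Forward elimination:
R2 <- R2 - (1)*R1:  [  0  -1  11   5 ]
R3 <- R3 - (-7/3)*R1:  [     0  -31/3  -20/3    -17 ]
R4 <- R4 - (2)*R1:  [  0  12  15  13 ]
R3 <- R3 - (31/3)*R2:  [      0       0  -361/3  -206/3 ]
R4 <- R4 - (-12)*R2:  [   0    0  147   73 ]
R4 <- R4 - (-441/361)*R3:  [         0          0          0  -3929/361 ]
Upper-triangular form:
[ 3  -7      -5         -6 ]
[ 0  -1      11          5 ]
[ 0   0  -361/3     -206/3 ]
[ 0   0       0  -3929/361 ]
det(A) = (-1)^0 * (3) * (-1) * (-361/3) * (-3929/361) = -3929  (0 row swaps -> sign +1)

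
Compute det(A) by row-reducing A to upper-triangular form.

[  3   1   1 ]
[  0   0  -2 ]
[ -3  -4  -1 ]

Forward elimination:
R3 <- R3 - (-1)*R1:  [  0  -3   0 ]
R2 <-> R3   (pivot in column 2 was zero)
[ 3   1   1 ]
[ 0  -3   0 ]
[ 0   0  -2 ]
Upper-triangular form:
[ 3   1   1 ]
[ 0  -3   0 ]
[ 0   0  -2 ]
det(A) = (-1)^1 * (3) * (-3) * (-2) = -18  (1 row swap -> sign -1)

det(A) = -18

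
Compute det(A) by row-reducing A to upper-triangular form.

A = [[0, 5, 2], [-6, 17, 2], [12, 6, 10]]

Forward elimination:
R1 <-> R2   (pivot in column 1 was zero)
[ -6  17   2 ]
[  0   5   2 ]
[ 12   6  10 ]
R3 <- R3 - (-2)*R1:  [  0  40  14 ]
R3 <- R3 - (8)*R2:  [  0   0  -2 ]
Upper-triangular form:
[ -6  17   2 ]
[  0   5   2 ]
[  0   0  -2 ]
det(A) = (-1)^1 * (-6) * (5) * (-2) = -60  (1 row swap -> sign -1)

det(A) = -60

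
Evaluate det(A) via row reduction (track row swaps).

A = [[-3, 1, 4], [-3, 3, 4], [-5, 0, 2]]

det(A) = 28

Forward elimination:
R2 <- R2 - (1)*R1:  [ 0  2  0 ]
R3 <- R3 - (5/3)*R1:  [     0   -5/3  -14/3 ]
R3 <- R3 - (-5/6)*R2:  [     0      0  -14/3 ]
Upper-triangular form:
[ -3  1      4 ]
[  0  2      0 ]
[  0  0  -14/3 ]
det(A) = (-1)^0 * (-3) * (2) * (-14/3) = 28  (0 row swaps -> sign +1)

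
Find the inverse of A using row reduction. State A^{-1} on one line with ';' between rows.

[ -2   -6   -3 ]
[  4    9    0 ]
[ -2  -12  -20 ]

Gauss-Jordan on [A | I]:
R1 <- (1/-2)*R1:  [    1     3   3/2  |  -1/2     0     0 ]
R2 <- R2 - (4)*R1:  [  0  -3  -6  |   2   1   0 ]
R3 <- R3 - (-2)*R1:  [   0   -6  -17  |   -1    0    1 ]
R2 <- (1/-3)*R2:  [    0     1     2  |  -2/3  -1/3     0 ]
R1 <- R1 - (3)*R2:  [    1     0  -9/2  |   3/2     1     0 ]
R3 <- R3 - (-6)*R2:  [  0   0  -5  |  -5  -2   1 ]
R3 <- (1/-5)*R3:  [    0     0     1  |     1   2/5  -1/5 ]
R1 <- R1 - (-9/2)*R3:  [     1      0      0  |      6   14/5  -9/10 ]
R2 <- R2 - (2)*R3:  [      0       1       0  |    -8/3  -17/15     2/5 ]
Right block of [I | A^{-1}] is the inverse:
[    6    14/5  -9/10 ]
[ -8/3  -17/15    2/5 ]
[    1     2/5   -1/5 ]

inverse = [6 14/5 -9/10; -8/3 -17/15 2/5; 1 2/5 -1/5]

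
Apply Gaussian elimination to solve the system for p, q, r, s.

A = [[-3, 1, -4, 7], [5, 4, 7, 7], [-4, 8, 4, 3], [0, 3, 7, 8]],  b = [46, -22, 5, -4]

(-3, 0, -4, 3)

Forward elimination on [A|b]:
R2 <- R2 - (-5/3)*R1:  [     0   17/3    1/3   56/3  164/3 ]
R3 <- R3 - (4/3)*R1:  [      0    20/3    28/3   -19/3  -169/3 ]
R3 <- R3 - (20/17)*R2:  [        0         0    152/17   -481/17  -2051/17 ]
R4 <- R4 - (9/17)*R2:  [       0        0   116/17   -32/17  -560/17 ]
R4 <- R4 - (29/38)*R3:  [       0        0        0   749/38  2247/38 ]
Row echelon form:
[ -3     1      -4        7  |        46 ]
[  0  17/3     1/3     56/3  |     164/3 ]
[  0     0  152/17  -481/17  |  -2051/17 ]
[  0     0       0   749/38  |   2247/38 ]
Back-substitution:
s = (2247/38) / (749/38) = 3
r = (-2051/17 - (-481/17)*(3)) / (152/17) = -4
q = (164/3 - (1/3)*(-4) - (56/3)*(3)) / (17/3) = 0
p = (46 - (1)*(0) - (-4)*(-4) - (7)*(3)) / -3 = -3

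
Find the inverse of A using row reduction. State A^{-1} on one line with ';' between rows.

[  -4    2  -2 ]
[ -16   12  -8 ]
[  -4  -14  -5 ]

inverse = [-43/12 19/24 1/6; -1 1/4 0; 17/3 -4/3 -1/3]

Gauss-Jordan on [A | I]:
R1 <- (1/-4)*R1:  [    1  -1/2   1/2  |  -1/4     0     0 ]
R2 <- R2 - (-16)*R1:  [  0   4   0  |  -4   1   0 ]
R3 <- R3 - (-4)*R1:  [   0  -16   -3  |   -1    0    1 ]
R2 <- (1/4)*R2:  [   0    1    0  |   -1  1/4    0 ]
R1 <- R1 - (-1/2)*R2:  [    1     0   1/2  |  -3/4   1/8     0 ]
R3 <- R3 - (-16)*R2:  [   0    0   -3  |  -17    4    1 ]
R3 <- (1/-3)*R3:  [    0     0     1  |  17/3  -4/3  -1/3 ]
R1 <- R1 - (1/2)*R3:  [      1       0       0  |  -43/12   19/24     1/6 ]
Right block of [I | A^{-1}] is the inverse:
[ -43/12  19/24   1/6 ]
[     -1    1/4     0 ]
[   17/3   -4/3  -1/3 ]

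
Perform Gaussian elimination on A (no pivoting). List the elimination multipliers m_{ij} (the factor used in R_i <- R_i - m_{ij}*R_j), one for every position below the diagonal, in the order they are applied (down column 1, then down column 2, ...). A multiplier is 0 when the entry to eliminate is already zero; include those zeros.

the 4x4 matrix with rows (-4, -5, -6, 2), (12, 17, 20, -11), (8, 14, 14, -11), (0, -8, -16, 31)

Forward elimination:
R2 <- R2 - (-3)*R1:  [  0   2   2  -5 ]
R3 <- R3 - (-2)*R1:  [  0   4   2  -7 ]
R4: entry in column 1 is already 0 -> m_{41} = 0 (no row operation needed)
R3 <- R3 - (2)*R2:  [  0   0  -2   3 ]
R4 <- R4 - (-4)*R2:  [  0   0  -8  11 ]
R4 <- R4 - (4)*R3:  [  0   0   0  -1 ]
Multipliers (in order of application): m_{21} = -3, m_{31} = -2, m_{41} = 0, m_{32} = 2, m_{42} = -4, m_{43} = 4

multipliers: -3, -2, 0, 2, -4, 4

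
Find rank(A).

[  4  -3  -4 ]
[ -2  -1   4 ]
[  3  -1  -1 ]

rank(A) = 3

Row reduction:
R2 <- R2 - (-1/2)*R1:  [    0  -5/2     2 ]
R3 <- R3 - (3/4)*R1:  [   0  5/4    2 ]
R3 <- R3 - (-1/2)*R2:  [ 0  0  3 ]
Row echelon form:
[ 4    -3  -4 ]
[ 0  -5/2   2 ]
[ 0     0   3 ]
Nonzero rows / pivot columns: 3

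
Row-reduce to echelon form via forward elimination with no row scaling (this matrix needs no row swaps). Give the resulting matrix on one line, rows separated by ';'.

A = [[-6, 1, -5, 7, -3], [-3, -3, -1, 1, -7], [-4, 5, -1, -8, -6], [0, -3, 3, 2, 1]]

Forward elimination:
R2 <- R2 - (1/2)*R1:  [     0   -7/2    3/2   -5/2  -11/2 ]
R3 <- R3 - (2/3)*R1:  [     0   13/3    7/3  -38/3     -4 ]
R3 <- R3 - (-26/21)*R2:  [       0        0    88/21  -331/21  -227/21 ]
R4 <- R4 - (6/7)*R2:  [    0     0  12/7  29/7  40/7 ]
R4 <- R4 - (9/22)*R3:  [      0       0       0  233/22  223/22 ]
Row echelon form:
[ -6     1     -5        7       -3 ]
[  0  -7/2    3/2     -5/2    -11/2 ]
[  0     0  88/21  -331/21  -227/21 ]
[  0     0      0   233/22   223/22 ]

REF = [-6 1 -5 7 -3; 0 -7/2 3/2 -5/2 -11/2; 0 0 88/21 -331/21 -227/21; 0 0 0 233/22 223/22]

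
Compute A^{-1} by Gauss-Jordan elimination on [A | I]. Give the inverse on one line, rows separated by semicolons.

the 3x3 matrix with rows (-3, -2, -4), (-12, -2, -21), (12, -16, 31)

Gauss-Jordan on [A | I]:
R1 <- (1/-3)*R1:  [    1   2/3   4/3  |  -1/3     0     0 ]
R2 <- R2 - (-12)*R1:  [  0   6  -5  |  -4   1   0 ]
R3 <- R3 - (12)*R1:  [   0  -24   15  |    4    0    1 ]
R2 <- (1/6)*R2:  [    0     1  -5/6  |  -2/3   1/6     0 ]
R1 <- R1 - (2/3)*R2:  [    1     0  17/9  |   1/9  -1/9     0 ]
R3 <- R3 - (-24)*R2:  [   0    0   -5  |  -12    4    1 ]
R3 <- (1/-5)*R3:  [    0     0     1  |  12/5  -4/5  -1/5 ]
R1 <- R1 - (17/9)*R3:  [       1        0        0  |  -199/45      7/5    17/45 ]
R2 <- R2 - (-5/6)*R3:  [    0     1     0  |   4/3  -1/2  -1/6 ]
Right block of [I | A^{-1}] is the inverse:
[ -199/45   7/5  17/45 ]
[     4/3  -1/2   -1/6 ]
[    12/5  -4/5   -1/5 ]

inverse = [-199/45 7/5 17/45; 4/3 -1/2 -1/6; 12/5 -4/5 -1/5]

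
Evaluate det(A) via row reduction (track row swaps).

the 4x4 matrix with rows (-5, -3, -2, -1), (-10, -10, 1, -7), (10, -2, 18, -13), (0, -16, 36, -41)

Forward elimination:
R2 <- R2 - (2)*R1:  [  0  -4   5  -5 ]
R3 <- R3 - (-2)*R1:  [   0   -8   14  -15 ]
R3 <- R3 - (2)*R2:  [  0   0   4  -5 ]
R4 <- R4 - (4)*R2:  [   0    0   16  -21 ]
R4 <- R4 - (4)*R3:  [  0   0   0  -1 ]
Upper-triangular form:
[ -5  -3  -2  -1 ]
[  0  -4   5  -5 ]
[  0   0   4  -5 ]
[  0   0   0  -1 ]
det(A) = (-1)^0 * (-5) * (-4) * (4) * (-1) = -80  (0 row swaps -> sign +1)

det(A) = -80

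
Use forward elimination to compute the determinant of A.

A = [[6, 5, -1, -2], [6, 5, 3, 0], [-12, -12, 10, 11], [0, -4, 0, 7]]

Forward elimination:
R2 <- R2 - (1)*R1:  [ 0  0  4  2 ]
R3 <- R3 - (-2)*R1:  [  0  -2   8   7 ]
R2 <-> R3   (pivot in column 2 was zero)
[ 6   5  -1  -2 ]
[ 0  -2   8   7 ]
[ 0   0   4   2 ]
[ 0  -4   0   7 ]
R4 <- R4 - (2)*R2:  [   0    0  -16   -7 ]
R4 <- R4 - (-4)*R3:  [ 0  0  0  1 ]
Upper-triangular form:
[ 6   5  -1  -2 ]
[ 0  -2   8   7 ]
[ 0   0   4   2 ]
[ 0   0   0   1 ]
det(A) = (-1)^1 * (6) * (-2) * (4) * (1) = 48  (1 row swap -> sign -1)

det(A) = 48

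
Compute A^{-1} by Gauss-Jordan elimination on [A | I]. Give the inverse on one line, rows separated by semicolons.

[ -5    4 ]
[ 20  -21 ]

inverse = [-21/25 -4/25; -4/5 -1/5]

Gauss-Jordan on [A | I]:
R1 <- (1/-5)*R1:  [    1  -4/5  |  -1/5     0 ]
R2 <- R2 - (20)*R1:  [  0  -5  |   4   1 ]
R2 <- (1/-5)*R2:  [    0     1  |  -4/5  -1/5 ]
R1 <- R1 - (-4/5)*R2:  [      1       0  |  -21/25   -4/25 ]
Right block of [I | A^{-1}] is the inverse:
[ -21/25  -4/25 ]
[   -4/5   -1/5 ]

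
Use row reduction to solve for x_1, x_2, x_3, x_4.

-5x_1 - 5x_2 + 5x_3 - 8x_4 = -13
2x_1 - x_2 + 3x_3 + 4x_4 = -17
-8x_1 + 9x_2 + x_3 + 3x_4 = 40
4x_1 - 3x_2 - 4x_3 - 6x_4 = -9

Forward elimination on [A|b]:
R2 <- R2 - (-2/5)*R1:  [      0      -3       5     4/5  -111/5 ]
R3 <- R3 - (8/5)*R1:  [     0     17     -7   79/5  304/5 ]
R4 <- R4 - (-4/5)*R1:  [     0     -7      0  -62/5  -97/5 ]
R3 <- R3 - (-17/3)*R2:  [    0     0  64/3  61/3   -65 ]
R4 <- R4 - (7/3)*R2:  [       0        0    -35/3  -214/15    162/5 ]
R4 <- R4 - (-35/64)*R3:  [         0          0          0  -1007/320  -1007/320 ]
Row echelon form:
[ -5  -5     5         -8  |        -13 ]
[  0  -3     5        4/5  |     -111/5 ]
[  0   0  64/3       61/3  |        -65 ]
[  0   0     0  -1007/320  |  -1007/320 ]
Back-substitution:
x_4 = (-1007/320) / (-1007/320) = 1
x_3 = (-65 - (61/3)*(1)) / (64/3) = -4
x_2 = (-111/5 - (5)*(-4) - (4/5)*(1)) / -3 = 1
x_1 = (-13 - (-5)*(1) - (5)*(-4) - (-8)*(1)) / -5 = -4

(-4, 1, -4, 1)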